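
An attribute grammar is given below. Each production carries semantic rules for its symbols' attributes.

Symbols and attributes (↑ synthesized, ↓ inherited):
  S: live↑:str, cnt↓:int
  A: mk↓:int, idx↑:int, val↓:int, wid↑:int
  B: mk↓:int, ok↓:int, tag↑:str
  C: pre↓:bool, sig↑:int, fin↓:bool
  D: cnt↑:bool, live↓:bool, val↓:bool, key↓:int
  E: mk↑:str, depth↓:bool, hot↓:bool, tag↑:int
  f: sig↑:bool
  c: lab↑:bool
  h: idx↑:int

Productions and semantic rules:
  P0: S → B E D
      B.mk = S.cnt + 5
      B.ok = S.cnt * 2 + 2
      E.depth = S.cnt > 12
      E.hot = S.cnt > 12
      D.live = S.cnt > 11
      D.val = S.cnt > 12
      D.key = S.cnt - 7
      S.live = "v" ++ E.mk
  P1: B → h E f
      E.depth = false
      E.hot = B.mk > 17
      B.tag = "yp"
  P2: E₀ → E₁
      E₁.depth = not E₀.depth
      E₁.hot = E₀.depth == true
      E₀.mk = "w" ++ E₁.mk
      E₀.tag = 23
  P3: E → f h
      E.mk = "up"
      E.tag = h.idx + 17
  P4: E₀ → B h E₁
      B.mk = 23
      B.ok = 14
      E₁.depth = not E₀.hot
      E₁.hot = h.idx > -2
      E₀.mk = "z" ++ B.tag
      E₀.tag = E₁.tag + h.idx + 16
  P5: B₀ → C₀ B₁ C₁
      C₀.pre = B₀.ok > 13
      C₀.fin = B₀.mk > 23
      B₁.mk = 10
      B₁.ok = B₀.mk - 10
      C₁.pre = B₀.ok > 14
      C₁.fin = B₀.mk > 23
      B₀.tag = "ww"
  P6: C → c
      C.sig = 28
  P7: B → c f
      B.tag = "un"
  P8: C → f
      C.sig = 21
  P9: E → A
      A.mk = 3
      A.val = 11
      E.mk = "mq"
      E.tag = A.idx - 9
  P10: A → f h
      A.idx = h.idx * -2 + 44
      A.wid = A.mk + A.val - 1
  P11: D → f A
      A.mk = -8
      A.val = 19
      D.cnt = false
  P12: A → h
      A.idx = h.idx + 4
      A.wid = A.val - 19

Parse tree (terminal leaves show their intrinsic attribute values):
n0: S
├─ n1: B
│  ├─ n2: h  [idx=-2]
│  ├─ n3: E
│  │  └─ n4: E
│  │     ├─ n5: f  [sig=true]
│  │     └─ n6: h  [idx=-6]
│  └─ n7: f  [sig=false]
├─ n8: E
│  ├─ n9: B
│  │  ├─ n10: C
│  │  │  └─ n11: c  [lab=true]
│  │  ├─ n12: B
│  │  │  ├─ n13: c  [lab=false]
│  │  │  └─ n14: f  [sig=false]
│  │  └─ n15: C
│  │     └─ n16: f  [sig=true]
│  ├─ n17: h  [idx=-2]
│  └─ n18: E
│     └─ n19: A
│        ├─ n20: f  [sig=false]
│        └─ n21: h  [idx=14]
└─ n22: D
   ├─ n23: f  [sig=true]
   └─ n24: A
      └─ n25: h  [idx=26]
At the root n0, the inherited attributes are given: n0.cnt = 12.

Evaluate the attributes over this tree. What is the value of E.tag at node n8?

1. n0.cnt = 12  [given at root]
2. n1.mk = 17  [S.cnt + 5]
3. n1.ok = 26  [S.cnt * 2 + 2]
4. n2.idx = -2  [terminal]
5. n3.depth = false  [false]
6. n3.hot = false  [B.mk > 17]
7. n4.depth = true  [not E₀.depth]
8. n4.hot = false  [E₀.depth == true]
9. n5.sig = true  [terminal]
10. n6.idx = -6  [terminal]
11. n4.mk = "up"  ["up"]
12. n4.tag = 11  [h.idx + 17]
13. n3.mk = "wup"  ["w" ++ E₁.mk]
14. n3.tag = 23  [23]
15. n7.sig = false  [terminal]
16. n1.tag = "yp"  ["yp"]
17. n8.depth = false  [S.cnt > 12]
18. n8.hot = false  [S.cnt > 12]
19. n9.mk = 23  [23]
20. n9.ok = 14  [14]
21. n10.pre = true  [B₀.ok > 13]
22. n10.fin = false  [B₀.mk > 23]
23. n11.lab = true  [terminal]
24. n10.sig = 28  [28]
25. n12.mk = 10  [10]
26. n12.ok = 13  [B₀.mk - 10]
27. n13.lab = false  [terminal]
28. n14.sig = false  [terminal]
29. n12.tag = "un"  ["un"]
30. n15.pre = false  [B₀.ok > 14]
31. n15.fin = false  [B₀.mk > 23]
32. n16.sig = true  [terminal]
33. n15.sig = 21  [21]
34. n9.tag = "ww"  ["ww"]
35. n17.idx = -2  [terminal]
36. n18.depth = true  [not E₀.hot]
37. n18.hot = false  [h.idx > -2]
38. n19.mk = 3  [3]
39. n19.val = 11  [11]
40. n20.sig = false  [terminal]
41. n21.idx = 14  [terminal]
42. n19.idx = 16  [h.idx * -2 + 44]
43. n19.wid = 13  [A.mk + A.val - 1]
44. n18.mk = "mq"  ["mq"]
45. n18.tag = 7  [A.idx - 9]
46. n8.mk = "zww"  ["z" ++ B.tag]
47. n8.tag = 21  [E₁.tag + h.idx + 16]
48. n22.live = true  [S.cnt > 11]
49. n22.val = false  [S.cnt > 12]
50. n22.key = 5  [S.cnt - 7]
51. n23.sig = true  [terminal]
52. n24.mk = -8  [-8]
53. n24.val = 19  [19]
54. n25.idx = 26  [terminal]
55. n24.idx = 30  [h.idx + 4]
56. n24.wid = 0  [A.val - 19]
57. n22.cnt = false  [false]
58. n0.live = "vzww"  ["v" ++ E.mk]

21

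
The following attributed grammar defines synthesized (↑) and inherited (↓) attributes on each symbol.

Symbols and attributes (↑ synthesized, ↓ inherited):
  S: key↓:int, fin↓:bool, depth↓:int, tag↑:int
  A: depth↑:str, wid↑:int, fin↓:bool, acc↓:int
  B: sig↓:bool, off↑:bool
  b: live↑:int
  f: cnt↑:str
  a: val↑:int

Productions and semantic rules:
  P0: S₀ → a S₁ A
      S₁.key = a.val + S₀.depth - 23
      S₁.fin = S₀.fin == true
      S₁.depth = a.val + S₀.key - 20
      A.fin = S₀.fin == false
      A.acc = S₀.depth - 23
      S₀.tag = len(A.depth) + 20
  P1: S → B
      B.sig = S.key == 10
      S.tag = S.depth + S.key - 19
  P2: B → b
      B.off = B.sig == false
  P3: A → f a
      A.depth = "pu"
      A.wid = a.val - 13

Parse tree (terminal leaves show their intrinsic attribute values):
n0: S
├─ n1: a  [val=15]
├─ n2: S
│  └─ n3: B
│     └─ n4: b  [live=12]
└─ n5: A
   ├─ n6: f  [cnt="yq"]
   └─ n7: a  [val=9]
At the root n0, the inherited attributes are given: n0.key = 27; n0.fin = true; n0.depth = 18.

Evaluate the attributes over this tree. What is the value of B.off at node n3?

1. n0.key = 27  [given at root]
2. n0.fin = true  [given at root]
3. n0.depth = 18  [given at root]
4. n1.val = 15  [terminal]
5. n2.key = 10  [a.val + S₀.depth - 23]
6. n2.fin = true  [S₀.fin == true]
7. n2.depth = 22  [a.val + S₀.key - 20]
8. n3.sig = true  [S.key == 10]
9. n4.live = 12  [terminal]
10. n3.off = false  [B.sig == false]
11. n2.tag = 13  [S.depth + S.key - 19]
12. n5.fin = false  [S₀.fin == false]
13. n5.acc = -5  [S₀.depth - 23]
14. n6.cnt = "yq"  [terminal]
15. n7.val = 9  [terminal]
16. n5.depth = "pu"  ["pu"]
17. n5.wid = -4  [a.val - 13]
18. n0.tag = 22  [len(A.depth) + 20]

false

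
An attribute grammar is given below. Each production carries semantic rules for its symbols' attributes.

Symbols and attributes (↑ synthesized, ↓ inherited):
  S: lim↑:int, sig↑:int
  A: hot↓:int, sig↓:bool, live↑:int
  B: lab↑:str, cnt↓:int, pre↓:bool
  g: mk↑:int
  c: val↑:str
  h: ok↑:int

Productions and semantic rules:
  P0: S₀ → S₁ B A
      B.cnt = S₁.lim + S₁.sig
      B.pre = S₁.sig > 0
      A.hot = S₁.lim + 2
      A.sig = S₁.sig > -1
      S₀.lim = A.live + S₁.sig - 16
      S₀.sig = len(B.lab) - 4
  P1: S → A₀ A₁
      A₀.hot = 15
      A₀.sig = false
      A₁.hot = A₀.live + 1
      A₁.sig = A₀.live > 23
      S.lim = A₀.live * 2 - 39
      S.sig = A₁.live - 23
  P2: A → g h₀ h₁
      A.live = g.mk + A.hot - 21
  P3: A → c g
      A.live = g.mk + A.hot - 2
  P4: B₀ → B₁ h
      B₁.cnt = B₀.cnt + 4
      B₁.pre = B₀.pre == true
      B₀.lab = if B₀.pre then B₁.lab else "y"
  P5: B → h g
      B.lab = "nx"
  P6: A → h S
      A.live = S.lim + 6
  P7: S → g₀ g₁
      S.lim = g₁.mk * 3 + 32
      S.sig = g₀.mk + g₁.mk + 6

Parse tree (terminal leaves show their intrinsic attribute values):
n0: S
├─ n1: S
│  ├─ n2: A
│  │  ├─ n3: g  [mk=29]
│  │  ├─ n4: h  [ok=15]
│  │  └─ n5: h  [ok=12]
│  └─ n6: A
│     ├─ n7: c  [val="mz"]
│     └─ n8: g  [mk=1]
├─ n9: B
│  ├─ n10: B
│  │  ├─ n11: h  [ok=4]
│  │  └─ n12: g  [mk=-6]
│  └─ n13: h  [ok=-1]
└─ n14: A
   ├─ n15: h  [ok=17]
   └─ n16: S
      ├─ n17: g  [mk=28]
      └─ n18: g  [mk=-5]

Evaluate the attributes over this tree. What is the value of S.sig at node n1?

1. n2.hot = 15  [15]
2. n2.sig = false  [false]
3. n3.mk = 29  [terminal]
4. n4.ok = 15  [terminal]
5. n5.ok = 12  [terminal]
6. n2.live = 23  [g.mk + A.hot - 21]
7. n6.hot = 24  [A₀.live + 1]
8. n6.sig = false  [A₀.live > 23]
9. n7.val = "mz"  [terminal]
10. n8.mk = 1  [terminal]
11. n6.live = 23  [g.mk + A.hot - 2]
12. n1.lim = 7  [A₀.live * 2 - 39]
13. n1.sig = 0  [A₁.live - 23]
14. n9.cnt = 7  [S₁.lim + S₁.sig]
15. n9.pre = false  [S₁.sig > 0]
16. n10.cnt = 11  [B₀.cnt + 4]
17. n10.pre = false  [B₀.pre == true]
18. n11.ok = 4  [terminal]
19. n12.mk = -6  [terminal]
20. n10.lab = "nx"  ["nx"]
21. n13.ok = -1  [terminal]
22. n9.lab = "y"  [if B₀.pre then B₁.lab else "y"]
23. n14.hot = 9  [S₁.lim + 2]
24. n14.sig = true  [S₁.sig > -1]
25. n15.ok = 17  [terminal]
26. n17.mk = 28  [terminal]
27. n18.mk = -5  [terminal]
28. n16.lim = 17  [g₁.mk * 3 + 32]
29. n16.sig = 29  [g₀.mk + g₁.mk + 6]
30. n14.live = 23  [S.lim + 6]
31. n0.lim = 7  [A.live + S₁.sig - 16]
32. n0.sig = -3  [len(B.lab) - 4]

0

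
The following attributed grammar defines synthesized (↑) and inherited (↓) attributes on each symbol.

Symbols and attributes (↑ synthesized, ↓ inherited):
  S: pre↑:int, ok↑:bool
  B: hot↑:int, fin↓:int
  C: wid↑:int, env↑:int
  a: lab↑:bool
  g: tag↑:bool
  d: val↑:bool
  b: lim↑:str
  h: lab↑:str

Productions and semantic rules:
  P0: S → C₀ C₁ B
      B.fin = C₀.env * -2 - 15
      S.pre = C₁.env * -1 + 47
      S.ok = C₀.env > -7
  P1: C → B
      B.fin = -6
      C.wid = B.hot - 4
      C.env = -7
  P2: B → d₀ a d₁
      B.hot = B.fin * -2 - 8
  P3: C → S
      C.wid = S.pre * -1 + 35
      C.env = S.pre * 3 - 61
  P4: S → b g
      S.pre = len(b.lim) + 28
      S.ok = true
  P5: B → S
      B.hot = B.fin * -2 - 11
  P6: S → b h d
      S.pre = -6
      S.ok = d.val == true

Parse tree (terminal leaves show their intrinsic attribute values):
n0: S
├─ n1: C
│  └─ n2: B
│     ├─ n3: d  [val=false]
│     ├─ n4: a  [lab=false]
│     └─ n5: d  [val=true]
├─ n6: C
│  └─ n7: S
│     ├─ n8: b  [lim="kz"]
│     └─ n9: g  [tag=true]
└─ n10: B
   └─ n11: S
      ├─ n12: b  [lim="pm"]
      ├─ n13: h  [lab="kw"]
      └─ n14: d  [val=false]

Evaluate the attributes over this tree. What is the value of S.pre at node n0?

18

1. n2.fin = -6  [-6]
2. n3.val = false  [terminal]
3. n4.lab = false  [terminal]
4. n5.val = true  [terminal]
5. n2.hot = 4  [B.fin * -2 - 8]
6. n1.wid = 0  [B.hot - 4]
7. n1.env = -7  [-7]
8. n8.lim = "kz"  [terminal]
9. n9.tag = true  [terminal]
10. n7.pre = 30  [len(b.lim) + 28]
11. n7.ok = true  [true]
12. n6.wid = 5  [S.pre * -1 + 35]
13. n6.env = 29  [S.pre * 3 - 61]
14. n10.fin = -1  [C₀.env * -2 - 15]
15. n12.lim = "pm"  [terminal]
16. n13.lab = "kw"  [terminal]
17. n14.val = false  [terminal]
18. n11.pre = -6  [-6]
19. n11.ok = false  [d.val == true]
20. n10.hot = -9  [B.fin * -2 - 11]
21. n0.pre = 18  [C₁.env * -1 + 47]
22. n0.ok = false  [C₀.env > -7]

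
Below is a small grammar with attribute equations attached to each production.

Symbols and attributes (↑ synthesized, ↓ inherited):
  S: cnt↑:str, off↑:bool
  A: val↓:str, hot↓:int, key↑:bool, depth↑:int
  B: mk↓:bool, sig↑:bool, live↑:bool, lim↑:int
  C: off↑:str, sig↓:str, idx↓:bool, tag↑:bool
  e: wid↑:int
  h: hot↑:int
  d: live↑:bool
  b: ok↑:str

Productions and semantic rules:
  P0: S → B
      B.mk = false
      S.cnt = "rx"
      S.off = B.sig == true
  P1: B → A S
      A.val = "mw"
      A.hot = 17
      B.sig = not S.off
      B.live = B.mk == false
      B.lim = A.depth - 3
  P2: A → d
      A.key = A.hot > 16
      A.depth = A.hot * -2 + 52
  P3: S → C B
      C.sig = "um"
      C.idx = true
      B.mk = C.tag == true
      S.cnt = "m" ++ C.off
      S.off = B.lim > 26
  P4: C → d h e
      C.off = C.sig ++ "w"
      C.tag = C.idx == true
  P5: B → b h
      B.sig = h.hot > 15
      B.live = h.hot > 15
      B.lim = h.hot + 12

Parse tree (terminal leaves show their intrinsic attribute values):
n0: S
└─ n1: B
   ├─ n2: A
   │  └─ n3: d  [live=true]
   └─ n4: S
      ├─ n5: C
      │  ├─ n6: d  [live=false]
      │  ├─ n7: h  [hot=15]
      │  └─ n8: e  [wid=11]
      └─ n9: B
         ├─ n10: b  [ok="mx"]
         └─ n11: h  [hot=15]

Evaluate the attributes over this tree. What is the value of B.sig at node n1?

1. n1.mk = false  [false]
2. n2.val = "mw"  ["mw"]
3. n2.hot = 17  [17]
4. n3.live = true  [terminal]
5. n2.key = true  [A.hot > 16]
6. n2.depth = 18  [A.hot * -2 + 52]
7. n5.sig = "um"  ["um"]
8. n5.idx = true  [true]
9. n6.live = false  [terminal]
10. n7.hot = 15  [terminal]
11. n8.wid = 11  [terminal]
12. n5.off = "umw"  [C.sig ++ "w"]
13. n5.tag = true  [C.idx == true]
14. n9.mk = true  [C.tag == true]
15. n10.ok = "mx"  [terminal]
16. n11.hot = 15  [terminal]
17. n9.sig = false  [h.hot > 15]
18. n9.live = false  [h.hot > 15]
19. n9.lim = 27  [h.hot + 12]
20. n4.cnt = "mumw"  ["m" ++ C.off]
21. n4.off = true  [B.lim > 26]
22. n1.sig = false  [not S.off]
23. n1.live = true  [B.mk == false]
24. n1.lim = 15  [A.depth - 3]
25. n0.cnt = "rx"  ["rx"]
26. n0.off = false  [B.sig == true]

false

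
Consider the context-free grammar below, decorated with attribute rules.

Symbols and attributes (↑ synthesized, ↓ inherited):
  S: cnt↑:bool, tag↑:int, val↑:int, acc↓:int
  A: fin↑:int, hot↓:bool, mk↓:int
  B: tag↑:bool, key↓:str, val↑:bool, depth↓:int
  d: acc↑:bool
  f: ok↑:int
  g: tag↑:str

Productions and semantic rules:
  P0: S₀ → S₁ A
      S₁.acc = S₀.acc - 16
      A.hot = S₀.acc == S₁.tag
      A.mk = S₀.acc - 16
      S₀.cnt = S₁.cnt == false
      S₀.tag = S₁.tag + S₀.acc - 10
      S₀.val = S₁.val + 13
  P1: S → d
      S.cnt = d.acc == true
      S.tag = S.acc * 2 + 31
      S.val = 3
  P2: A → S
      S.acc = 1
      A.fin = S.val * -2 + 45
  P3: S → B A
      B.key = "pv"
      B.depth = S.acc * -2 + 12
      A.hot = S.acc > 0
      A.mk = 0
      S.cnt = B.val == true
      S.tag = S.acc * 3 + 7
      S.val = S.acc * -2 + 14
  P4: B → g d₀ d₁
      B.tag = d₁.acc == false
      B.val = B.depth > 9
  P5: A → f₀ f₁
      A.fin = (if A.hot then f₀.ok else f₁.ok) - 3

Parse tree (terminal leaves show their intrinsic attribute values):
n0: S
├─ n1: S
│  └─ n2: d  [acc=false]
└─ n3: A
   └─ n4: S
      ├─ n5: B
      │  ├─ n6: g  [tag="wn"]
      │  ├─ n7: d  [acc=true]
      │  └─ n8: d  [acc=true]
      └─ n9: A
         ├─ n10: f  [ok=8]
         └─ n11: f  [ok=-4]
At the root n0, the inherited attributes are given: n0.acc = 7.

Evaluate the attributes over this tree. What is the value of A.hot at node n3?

1. n0.acc = 7  [given at root]
2. n1.acc = -9  [S₀.acc - 16]
3. n2.acc = false  [terminal]
4. n1.cnt = false  [d.acc == true]
5. n1.tag = 13  [S.acc * 2 + 31]
6. n1.val = 3  [3]
7. n3.hot = false  [S₀.acc == S₁.tag]
8. n3.mk = -9  [S₀.acc - 16]
9. n4.acc = 1  [1]
10. n5.key = "pv"  ["pv"]
11. n5.depth = 10  [S.acc * -2 + 12]
12. n6.tag = "wn"  [terminal]
13. n7.acc = true  [terminal]
14. n8.acc = true  [terminal]
15. n5.tag = false  [d₁.acc == false]
16. n5.val = true  [B.depth > 9]
17. n9.hot = true  [S.acc > 0]
18. n9.mk = 0  [0]
19. n10.ok = 8  [terminal]
20. n11.ok = -4  [terminal]
21. n9.fin = 5  [(if A.hot then f₀.ok else f₁.ok) - 3]
22. n4.cnt = true  [B.val == true]
23. n4.tag = 10  [S.acc * 3 + 7]
24. n4.val = 12  [S.acc * -2 + 14]
25. n3.fin = 21  [S.val * -2 + 45]
26. n0.cnt = true  [S₁.cnt == false]
27. n0.tag = 10  [S₁.tag + S₀.acc - 10]
28. n0.val = 16  [S₁.val + 13]

false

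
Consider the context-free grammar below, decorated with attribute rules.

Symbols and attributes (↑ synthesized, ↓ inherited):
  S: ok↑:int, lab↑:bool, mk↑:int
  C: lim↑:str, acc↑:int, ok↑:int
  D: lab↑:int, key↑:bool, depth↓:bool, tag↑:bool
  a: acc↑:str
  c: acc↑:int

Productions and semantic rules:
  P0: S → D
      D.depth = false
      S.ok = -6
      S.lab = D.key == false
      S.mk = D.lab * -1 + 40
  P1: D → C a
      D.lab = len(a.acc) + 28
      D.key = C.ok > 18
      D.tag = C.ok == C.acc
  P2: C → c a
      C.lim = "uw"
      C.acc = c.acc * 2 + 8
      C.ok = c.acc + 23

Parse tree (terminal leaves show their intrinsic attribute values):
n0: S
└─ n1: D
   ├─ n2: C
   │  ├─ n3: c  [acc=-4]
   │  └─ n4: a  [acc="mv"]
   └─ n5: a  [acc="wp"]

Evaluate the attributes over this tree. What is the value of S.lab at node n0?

false

1. n1.depth = false  [false]
2. n3.acc = -4  [terminal]
3. n4.acc = "mv"  [terminal]
4. n2.lim = "uw"  ["uw"]
5. n2.acc = 0  [c.acc * 2 + 8]
6. n2.ok = 19  [c.acc + 23]
7. n5.acc = "wp"  [terminal]
8. n1.lab = 30  [len(a.acc) + 28]
9. n1.key = true  [C.ok > 18]
10. n1.tag = false  [C.ok == C.acc]
11. n0.ok = -6  [-6]
12. n0.lab = false  [D.key == false]
13. n0.mk = 10  [D.lab * -1 + 40]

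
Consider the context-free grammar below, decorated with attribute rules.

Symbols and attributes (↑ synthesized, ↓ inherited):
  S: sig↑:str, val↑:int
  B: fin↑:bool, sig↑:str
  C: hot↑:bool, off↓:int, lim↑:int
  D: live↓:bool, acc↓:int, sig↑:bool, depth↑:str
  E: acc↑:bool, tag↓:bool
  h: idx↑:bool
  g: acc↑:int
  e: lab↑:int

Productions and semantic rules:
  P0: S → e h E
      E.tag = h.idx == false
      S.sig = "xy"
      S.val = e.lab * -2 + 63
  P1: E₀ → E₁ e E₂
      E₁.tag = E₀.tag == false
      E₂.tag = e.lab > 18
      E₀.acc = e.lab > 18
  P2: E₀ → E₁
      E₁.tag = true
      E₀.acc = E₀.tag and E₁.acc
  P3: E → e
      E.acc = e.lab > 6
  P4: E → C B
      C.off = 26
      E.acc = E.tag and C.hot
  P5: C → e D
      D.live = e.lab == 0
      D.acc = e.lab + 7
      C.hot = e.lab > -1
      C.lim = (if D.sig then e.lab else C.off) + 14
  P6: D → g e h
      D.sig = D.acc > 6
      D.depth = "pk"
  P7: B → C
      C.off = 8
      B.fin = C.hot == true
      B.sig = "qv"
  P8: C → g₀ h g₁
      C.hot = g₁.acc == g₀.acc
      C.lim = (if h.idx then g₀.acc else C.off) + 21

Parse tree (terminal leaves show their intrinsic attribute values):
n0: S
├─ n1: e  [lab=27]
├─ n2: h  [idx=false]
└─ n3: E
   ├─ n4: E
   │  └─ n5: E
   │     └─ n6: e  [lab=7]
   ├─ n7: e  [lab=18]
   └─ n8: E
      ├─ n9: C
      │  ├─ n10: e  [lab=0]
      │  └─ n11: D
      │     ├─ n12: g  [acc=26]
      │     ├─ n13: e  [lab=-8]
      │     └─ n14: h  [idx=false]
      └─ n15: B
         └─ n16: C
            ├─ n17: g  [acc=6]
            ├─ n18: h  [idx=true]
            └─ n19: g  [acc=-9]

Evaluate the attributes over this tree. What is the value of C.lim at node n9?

14

1. n1.lab = 27  [terminal]
2. n2.idx = false  [terminal]
3. n3.tag = true  [h.idx == false]
4. n4.tag = false  [E₀.tag == false]
5. n5.tag = true  [true]
6. n6.lab = 7  [terminal]
7. n5.acc = true  [e.lab > 6]
8. n4.acc = false  [E₀.tag and E₁.acc]
9. n7.lab = 18  [terminal]
10. n8.tag = false  [e.lab > 18]
11. n9.off = 26  [26]
12. n10.lab = 0  [terminal]
13. n11.live = true  [e.lab == 0]
14. n11.acc = 7  [e.lab + 7]
15. n12.acc = 26  [terminal]
16. n13.lab = -8  [terminal]
17. n14.idx = false  [terminal]
18. n11.sig = true  [D.acc > 6]
19. n11.depth = "pk"  ["pk"]
20. n9.hot = true  [e.lab > -1]
21. n9.lim = 14  [(if D.sig then e.lab else C.off) + 14]
22. n16.off = 8  [8]
23. n17.acc = 6  [terminal]
24. n18.idx = true  [terminal]
25. n19.acc = -9  [terminal]
26. n16.hot = false  [g₁.acc == g₀.acc]
27. n16.lim = 27  [(if h.idx then g₀.acc else C.off) + 21]
28. n15.fin = false  [C.hot == true]
29. n15.sig = "qv"  ["qv"]
30. n8.acc = false  [E.tag and C.hot]
31. n3.acc = false  [e.lab > 18]
32. n0.sig = "xy"  ["xy"]
33. n0.val = 9  [e.lab * -2 + 63]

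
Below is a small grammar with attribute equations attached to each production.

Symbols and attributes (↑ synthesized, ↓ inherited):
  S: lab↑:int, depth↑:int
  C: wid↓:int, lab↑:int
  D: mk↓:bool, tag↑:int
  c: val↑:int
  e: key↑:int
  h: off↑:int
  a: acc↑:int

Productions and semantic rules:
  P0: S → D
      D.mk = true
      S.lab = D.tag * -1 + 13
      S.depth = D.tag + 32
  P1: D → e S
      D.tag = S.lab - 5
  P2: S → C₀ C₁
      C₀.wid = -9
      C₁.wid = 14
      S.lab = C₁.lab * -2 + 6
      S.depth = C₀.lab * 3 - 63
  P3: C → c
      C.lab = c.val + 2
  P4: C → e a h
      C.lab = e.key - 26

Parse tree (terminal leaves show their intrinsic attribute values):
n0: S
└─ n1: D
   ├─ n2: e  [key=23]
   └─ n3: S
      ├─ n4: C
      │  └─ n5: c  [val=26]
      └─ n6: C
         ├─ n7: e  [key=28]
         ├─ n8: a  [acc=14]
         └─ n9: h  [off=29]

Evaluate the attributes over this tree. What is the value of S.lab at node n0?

16

1. n1.mk = true  [true]
2. n2.key = 23  [terminal]
3. n4.wid = -9  [-9]
4. n5.val = 26  [terminal]
5. n4.lab = 28  [c.val + 2]
6. n6.wid = 14  [14]
7. n7.key = 28  [terminal]
8. n8.acc = 14  [terminal]
9. n9.off = 29  [terminal]
10. n6.lab = 2  [e.key - 26]
11. n3.lab = 2  [C₁.lab * -2 + 6]
12. n3.depth = 21  [C₀.lab * 3 - 63]
13. n1.tag = -3  [S.lab - 5]
14. n0.lab = 16  [D.tag * -1 + 13]
15. n0.depth = 29  [D.tag + 32]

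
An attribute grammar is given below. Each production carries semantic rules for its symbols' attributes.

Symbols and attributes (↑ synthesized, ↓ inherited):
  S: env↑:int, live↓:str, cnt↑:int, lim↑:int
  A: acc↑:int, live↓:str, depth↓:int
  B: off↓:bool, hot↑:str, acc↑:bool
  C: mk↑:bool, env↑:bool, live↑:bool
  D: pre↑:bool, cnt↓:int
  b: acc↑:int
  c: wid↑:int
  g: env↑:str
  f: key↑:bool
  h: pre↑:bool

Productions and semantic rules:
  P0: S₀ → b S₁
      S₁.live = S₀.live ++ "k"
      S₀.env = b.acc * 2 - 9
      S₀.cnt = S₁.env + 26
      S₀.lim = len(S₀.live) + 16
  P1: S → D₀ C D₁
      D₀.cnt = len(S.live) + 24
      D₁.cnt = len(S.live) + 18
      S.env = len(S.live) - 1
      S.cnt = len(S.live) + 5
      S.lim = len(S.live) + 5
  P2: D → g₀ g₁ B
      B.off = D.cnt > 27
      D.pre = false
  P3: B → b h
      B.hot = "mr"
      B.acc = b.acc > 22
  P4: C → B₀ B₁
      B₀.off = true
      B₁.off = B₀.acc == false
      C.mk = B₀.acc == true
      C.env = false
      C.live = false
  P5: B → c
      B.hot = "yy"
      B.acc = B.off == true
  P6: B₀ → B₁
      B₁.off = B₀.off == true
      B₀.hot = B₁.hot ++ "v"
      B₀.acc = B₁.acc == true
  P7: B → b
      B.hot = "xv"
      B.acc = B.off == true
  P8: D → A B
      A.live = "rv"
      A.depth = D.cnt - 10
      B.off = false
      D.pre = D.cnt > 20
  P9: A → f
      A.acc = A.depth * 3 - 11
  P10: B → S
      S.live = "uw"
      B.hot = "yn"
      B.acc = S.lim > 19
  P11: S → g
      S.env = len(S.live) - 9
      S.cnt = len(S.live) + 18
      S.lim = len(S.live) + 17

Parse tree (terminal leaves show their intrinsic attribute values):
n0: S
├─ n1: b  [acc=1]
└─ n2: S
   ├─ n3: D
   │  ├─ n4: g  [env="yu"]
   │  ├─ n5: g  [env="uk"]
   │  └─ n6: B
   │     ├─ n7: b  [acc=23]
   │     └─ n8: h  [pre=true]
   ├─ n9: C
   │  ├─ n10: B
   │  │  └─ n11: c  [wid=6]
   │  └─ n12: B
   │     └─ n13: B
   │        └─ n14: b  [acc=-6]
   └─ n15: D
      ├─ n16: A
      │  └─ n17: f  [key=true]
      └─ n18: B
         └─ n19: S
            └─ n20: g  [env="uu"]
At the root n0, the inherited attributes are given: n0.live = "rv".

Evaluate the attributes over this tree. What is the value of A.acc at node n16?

1. n0.live = "rv"  [given at root]
2. n1.acc = 1  [terminal]
3. n2.live = "rvk"  [S₀.live ++ "k"]
4. n3.cnt = 27  [len(S.live) + 24]
5. n4.env = "yu"  [terminal]
6. n5.env = "uk"  [terminal]
7. n6.off = false  [D.cnt > 27]
8. n7.acc = 23  [terminal]
9. n8.pre = true  [terminal]
10. n6.hot = "mr"  ["mr"]
11. n6.acc = true  [b.acc > 22]
12. n3.pre = false  [false]
13. n10.off = true  [true]
14. n11.wid = 6  [terminal]
15. n10.hot = "yy"  ["yy"]
16. n10.acc = true  [B.off == true]
17. n12.off = false  [B₀.acc == false]
18. n13.off = false  [B₀.off == true]
19. n14.acc = -6  [terminal]
20. n13.hot = "xv"  ["xv"]
21. n13.acc = false  [B.off == true]
22. n12.hot = "xvv"  [B₁.hot ++ "v"]
23. n12.acc = false  [B₁.acc == true]
24. n9.mk = true  [B₀.acc == true]
25. n9.env = false  [false]
26. n9.live = false  [false]
27. n15.cnt = 21  [len(S.live) + 18]
28. n16.live = "rv"  ["rv"]
29. n16.depth = 11  [D.cnt - 10]
30. n17.key = true  [terminal]
31. n16.acc = 22  [A.depth * 3 - 11]
32. n18.off = false  [false]
33. n19.live = "uw"  ["uw"]
34. n20.env = "uu"  [terminal]
35. n19.env = -7  [len(S.live) - 9]
36. n19.cnt = 20  [len(S.live) + 18]
37. n19.lim = 19  [len(S.live) + 17]
38. n18.hot = "yn"  ["yn"]
39. n18.acc = false  [S.lim > 19]
40. n15.pre = true  [D.cnt > 20]
41. n2.env = 2  [len(S.live) - 1]
42. n2.cnt = 8  [len(S.live) + 5]
43. n2.lim = 8  [len(S.live) + 5]
44. n0.env = -7  [b.acc * 2 - 9]
45. n0.cnt = 28  [S₁.env + 26]
46. n0.lim = 18  [len(S₀.live) + 16]

22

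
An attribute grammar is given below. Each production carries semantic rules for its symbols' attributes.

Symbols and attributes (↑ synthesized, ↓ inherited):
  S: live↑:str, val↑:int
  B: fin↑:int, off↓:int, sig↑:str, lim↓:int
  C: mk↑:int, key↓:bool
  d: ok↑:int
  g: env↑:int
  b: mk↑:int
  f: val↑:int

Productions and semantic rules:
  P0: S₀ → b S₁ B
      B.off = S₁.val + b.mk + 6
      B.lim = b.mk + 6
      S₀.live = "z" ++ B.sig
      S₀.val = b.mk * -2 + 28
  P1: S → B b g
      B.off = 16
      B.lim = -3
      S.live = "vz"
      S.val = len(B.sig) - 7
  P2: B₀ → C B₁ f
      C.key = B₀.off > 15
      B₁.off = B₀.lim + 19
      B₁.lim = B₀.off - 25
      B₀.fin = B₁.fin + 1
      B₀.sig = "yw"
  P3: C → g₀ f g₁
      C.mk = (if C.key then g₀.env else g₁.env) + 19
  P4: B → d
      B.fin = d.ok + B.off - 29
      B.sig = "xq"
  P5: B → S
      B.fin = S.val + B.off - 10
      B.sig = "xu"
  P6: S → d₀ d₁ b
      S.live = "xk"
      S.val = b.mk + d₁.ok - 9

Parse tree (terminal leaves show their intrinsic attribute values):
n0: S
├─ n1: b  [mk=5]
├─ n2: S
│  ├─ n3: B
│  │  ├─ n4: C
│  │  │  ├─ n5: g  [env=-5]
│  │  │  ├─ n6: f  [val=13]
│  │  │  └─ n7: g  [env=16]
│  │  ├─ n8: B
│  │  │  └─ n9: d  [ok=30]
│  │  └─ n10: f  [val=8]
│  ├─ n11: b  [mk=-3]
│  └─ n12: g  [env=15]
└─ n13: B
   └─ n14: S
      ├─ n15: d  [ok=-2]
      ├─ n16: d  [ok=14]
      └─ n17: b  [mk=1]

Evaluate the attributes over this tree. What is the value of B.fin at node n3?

1. n1.mk = 5  [terminal]
2. n3.off = 16  [16]
3. n3.lim = -3  [-3]
4. n4.key = true  [B₀.off > 15]
5. n5.env = -5  [terminal]
6. n6.val = 13  [terminal]
7. n7.env = 16  [terminal]
8. n4.mk = 14  [(if C.key then g₀.env else g₁.env) + 19]
9. n8.off = 16  [B₀.lim + 19]
10. n8.lim = -9  [B₀.off - 25]
11. n9.ok = 30  [terminal]
12. n8.fin = 17  [d.ok + B.off - 29]
13. n8.sig = "xq"  ["xq"]
14. n10.val = 8  [terminal]
15. n3.fin = 18  [B₁.fin + 1]
16. n3.sig = "yw"  ["yw"]
17. n11.mk = -3  [terminal]
18. n12.env = 15  [terminal]
19. n2.live = "vz"  ["vz"]
20. n2.val = -5  [len(B.sig) - 7]
21. n13.off = 6  [S₁.val + b.mk + 6]
22. n13.lim = 11  [b.mk + 6]
23. n15.ok = -2  [terminal]
24. n16.ok = 14  [terminal]
25. n17.mk = 1  [terminal]
26. n14.live = "xk"  ["xk"]
27. n14.val = 6  [b.mk + d₁.ok - 9]
28. n13.fin = 2  [S.val + B.off - 10]
29. n13.sig = "xu"  ["xu"]
30. n0.live = "zxu"  ["z" ++ B.sig]
31. n0.val = 18  [b.mk * -2 + 28]

18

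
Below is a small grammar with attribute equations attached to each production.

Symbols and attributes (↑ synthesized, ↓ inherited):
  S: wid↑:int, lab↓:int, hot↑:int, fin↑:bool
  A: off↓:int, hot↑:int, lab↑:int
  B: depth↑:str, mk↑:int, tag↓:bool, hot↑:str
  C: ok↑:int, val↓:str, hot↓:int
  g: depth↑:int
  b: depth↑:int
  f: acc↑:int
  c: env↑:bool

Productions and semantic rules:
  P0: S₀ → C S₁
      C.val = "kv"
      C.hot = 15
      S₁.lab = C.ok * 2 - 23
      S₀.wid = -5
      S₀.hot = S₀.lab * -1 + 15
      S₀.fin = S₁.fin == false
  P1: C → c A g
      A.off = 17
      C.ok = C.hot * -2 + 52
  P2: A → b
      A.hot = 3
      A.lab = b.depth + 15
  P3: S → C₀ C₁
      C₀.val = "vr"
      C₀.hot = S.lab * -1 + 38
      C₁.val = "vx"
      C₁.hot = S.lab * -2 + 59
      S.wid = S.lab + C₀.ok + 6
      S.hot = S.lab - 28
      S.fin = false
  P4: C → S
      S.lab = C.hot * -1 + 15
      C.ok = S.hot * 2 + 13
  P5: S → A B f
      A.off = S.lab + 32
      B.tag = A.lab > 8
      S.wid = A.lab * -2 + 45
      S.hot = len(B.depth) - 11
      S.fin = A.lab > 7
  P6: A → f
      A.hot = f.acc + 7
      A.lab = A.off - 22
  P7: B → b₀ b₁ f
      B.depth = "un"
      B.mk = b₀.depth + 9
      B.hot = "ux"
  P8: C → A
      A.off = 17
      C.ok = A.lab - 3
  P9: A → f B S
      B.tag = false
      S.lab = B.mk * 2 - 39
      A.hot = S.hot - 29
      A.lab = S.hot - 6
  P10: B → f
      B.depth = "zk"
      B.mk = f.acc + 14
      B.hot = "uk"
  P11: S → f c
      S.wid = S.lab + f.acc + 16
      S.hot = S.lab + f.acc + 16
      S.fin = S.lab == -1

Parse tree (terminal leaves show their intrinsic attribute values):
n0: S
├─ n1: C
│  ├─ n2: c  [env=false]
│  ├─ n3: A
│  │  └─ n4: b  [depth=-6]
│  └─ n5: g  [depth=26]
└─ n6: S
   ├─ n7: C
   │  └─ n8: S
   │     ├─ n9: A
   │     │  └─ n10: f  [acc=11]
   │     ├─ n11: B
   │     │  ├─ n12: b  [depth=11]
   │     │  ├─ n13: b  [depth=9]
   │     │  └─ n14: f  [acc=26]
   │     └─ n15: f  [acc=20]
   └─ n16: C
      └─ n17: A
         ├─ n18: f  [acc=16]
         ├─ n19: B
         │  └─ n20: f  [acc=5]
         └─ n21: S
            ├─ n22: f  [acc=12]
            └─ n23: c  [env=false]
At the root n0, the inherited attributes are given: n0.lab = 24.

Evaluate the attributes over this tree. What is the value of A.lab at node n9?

1. n0.lab = 24  [given at root]
2. n1.val = "kv"  ["kv"]
3. n1.hot = 15  [15]
4. n2.env = false  [terminal]
5. n3.off = 17  [17]
6. n4.depth = -6  [terminal]
7. n3.hot = 3  [3]
8. n3.lab = 9  [b.depth + 15]
9. n5.depth = 26  [terminal]
10. n1.ok = 22  [C.hot * -2 + 52]
11. n6.lab = 21  [C.ok * 2 - 23]
12. n7.val = "vr"  ["vr"]
13. n7.hot = 17  [S.lab * -1 + 38]
14. n8.lab = -2  [C.hot * -1 + 15]
15. n9.off = 30  [S.lab + 32]
16. n10.acc = 11  [terminal]
17. n9.hot = 18  [f.acc + 7]
18. n9.lab = 8  [A.off - 22]
19. n11.tag = false  [A.lab > 8]
20. n12.depth = 11  [terminal]
21. n13.depth = 9  [terminal]
22. n14.acc = 26  [terminal]
23. n11.depth = "un"  ["un"]
24. n11.mk = 20  [b₀.depth + 9]
25. n11.hot = "ux"  ["ux"]
26. n15.acc = 20  [terminal]
27. n8.wid = 29  [A.lab * -2 + 45]
28. n8.hot = -9  [len(B.depth) - 11]
29. n8.fin = true  [A.lab > 7]
30. n7.ok = -5  [S.hot * 2 + 13]
31. n16.val = "vx"  ["vx"]
32. n16.hot = 17  [S.lab * -2 + 59]
33. n17.off = 17  [17]
34. n18.acc = 16  [terminal]
35. n19.tag = false  [false]
36. n20.acc = 5  [terminal]
37. n19.depth = "zk"  ["zk"]
38. n19.mk = 19  [f.acc + 14]
39. n19.hot = "uk"  ["uk"]
40. n21.lab = -1  [B.mk * 2 - 39]
41. n22.acc = 12  [terminal]
42. n23.env = false  [terminal]
43. n21.wid = 27  [S.lab + f.acc + 16]
44. n21.hot = 27  [S.lab + f.acc + 16]
45. n21.fin = true  [S.lab == -1]
46. n17.hot = -2  [S.hot - 29]
47. n17.lab = 21  [S.hot - 6]
48. n16.ok = 18  [A.lab - 3]
49. n6.wid = 22  [S.lab + C₀.ok + 6]
50. n6.hot = -7  [S.lab - 28]
51. n6.fin = false  [false]
52. n0.wid = -5  [-5]
53. n0.hot = -9  [S₀.lab * -1 + 15]
54. n0.fin = true  [S₁.fin == false]

8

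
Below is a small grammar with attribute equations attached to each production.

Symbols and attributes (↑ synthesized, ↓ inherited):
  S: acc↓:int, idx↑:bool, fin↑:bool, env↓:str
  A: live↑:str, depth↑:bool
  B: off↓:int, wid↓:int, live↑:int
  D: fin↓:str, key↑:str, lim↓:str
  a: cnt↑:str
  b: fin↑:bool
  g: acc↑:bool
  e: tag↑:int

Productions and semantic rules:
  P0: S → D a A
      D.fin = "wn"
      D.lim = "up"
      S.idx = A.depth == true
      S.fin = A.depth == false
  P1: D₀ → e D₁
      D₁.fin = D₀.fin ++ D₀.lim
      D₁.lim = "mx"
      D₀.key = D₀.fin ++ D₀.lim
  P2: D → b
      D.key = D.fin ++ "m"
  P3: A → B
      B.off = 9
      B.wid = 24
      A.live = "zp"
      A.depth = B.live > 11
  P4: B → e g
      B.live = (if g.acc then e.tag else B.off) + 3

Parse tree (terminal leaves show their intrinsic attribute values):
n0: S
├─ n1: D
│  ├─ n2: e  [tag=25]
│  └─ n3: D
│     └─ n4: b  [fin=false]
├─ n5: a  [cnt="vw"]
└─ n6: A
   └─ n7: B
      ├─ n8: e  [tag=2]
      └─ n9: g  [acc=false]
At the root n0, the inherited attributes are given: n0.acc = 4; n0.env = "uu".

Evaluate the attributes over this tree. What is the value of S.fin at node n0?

1. n0.acc = 4  [given at root]
2. n0.env = "uu"  [given at root]
3. n1.fin = "wn"  ["wn"]
4. n1.lim = "up"  ["up"]
5. n2.tag = 25  [terminal]
6. n3.fin = "wnup"  [D₀.fin ++ D₀.lim]
7. n3.lim = "mx"  ["mx"]
8. n4.fin = false  [terminal]
9. n3.key = "wnupm"  [D.fin ++ "m"]
10. n1.key = "wnup"  [D₀.fin ++ D₀.lim]
11. n5.cnt = "vw"  [terminal]
12. n7.off = 9  [9]
13. n7.wid = 24  [24]
14. n8.tag = 2  [terminal]
15. n9.acc = false  [terminal]
16. n7.live = 12  [(if g.acc then e.tag else B.off) + 3]
17. n6.live = "zp"  ["zp"]
18. n6.depth = true  [B.live > 11]
19. n0.idx = true  [A.depth == true]
20. n0.fin = false  [A.depth == false]

false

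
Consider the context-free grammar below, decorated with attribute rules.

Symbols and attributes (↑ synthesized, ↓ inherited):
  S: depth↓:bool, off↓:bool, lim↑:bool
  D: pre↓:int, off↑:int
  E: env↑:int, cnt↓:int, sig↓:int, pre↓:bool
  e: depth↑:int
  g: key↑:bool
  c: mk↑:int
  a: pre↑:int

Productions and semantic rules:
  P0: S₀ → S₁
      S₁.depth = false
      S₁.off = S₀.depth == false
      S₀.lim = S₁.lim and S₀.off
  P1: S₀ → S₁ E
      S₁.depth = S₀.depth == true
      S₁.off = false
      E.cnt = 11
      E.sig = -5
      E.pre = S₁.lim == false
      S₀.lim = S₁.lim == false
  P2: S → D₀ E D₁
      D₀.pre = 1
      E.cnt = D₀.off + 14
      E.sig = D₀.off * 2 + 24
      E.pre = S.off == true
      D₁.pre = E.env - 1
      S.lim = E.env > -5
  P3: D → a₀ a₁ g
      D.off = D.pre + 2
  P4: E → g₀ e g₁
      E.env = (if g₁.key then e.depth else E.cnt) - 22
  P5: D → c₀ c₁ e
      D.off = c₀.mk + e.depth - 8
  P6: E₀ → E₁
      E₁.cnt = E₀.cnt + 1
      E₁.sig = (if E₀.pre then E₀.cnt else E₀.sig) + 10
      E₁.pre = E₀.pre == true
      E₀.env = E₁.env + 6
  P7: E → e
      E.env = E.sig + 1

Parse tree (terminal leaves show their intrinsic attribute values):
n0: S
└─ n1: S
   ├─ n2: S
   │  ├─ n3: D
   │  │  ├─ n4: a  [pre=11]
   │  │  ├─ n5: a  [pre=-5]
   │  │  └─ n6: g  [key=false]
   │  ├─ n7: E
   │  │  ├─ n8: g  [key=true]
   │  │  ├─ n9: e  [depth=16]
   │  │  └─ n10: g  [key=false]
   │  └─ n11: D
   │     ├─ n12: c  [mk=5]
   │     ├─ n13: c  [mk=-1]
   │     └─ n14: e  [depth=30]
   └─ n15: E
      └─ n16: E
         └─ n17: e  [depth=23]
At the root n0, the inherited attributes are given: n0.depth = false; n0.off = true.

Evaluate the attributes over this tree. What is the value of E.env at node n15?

28

1. n0.depth = false  [given at root]
2. n0.off = true  [given at root]
3. n1.depth = false  [false]
4. n1.off = true  [S₀.depth == false]
5. n2.depth = false  [S₀.depth == true]
6. n2.off = false  [false]
7. n3.pre = 1  [1]
8. n4.pre = 11  [terminal]
9. n5.pre = -5  [terminal]
10. n6.key = false  [terminal]
11. n3.off = 3  [D.pre + 2]
12. n7.cnt = 17  [D₀.off + 14]
13. n7.sig = 30  [D₀.off * 2 + 24]
14. n7.pre = false  [S.off == true]
15. n8.key = true  [terminal]
16. n9.depth = 16  [terminal]
17. n10.key = false  [terminal]
18. n7.env = -5  [(if g₁.key then e.depth else E.cnt) - 22]
19. n11.pre = -6  [E.env - 1]
20. n12.mk = 5  [terminal]
21. n13.mk = -1  [terminal]
22. n14.depth = 30  [terminal]
23. n11.off = 27  [c₀.mk + e.depth - 8]
24. n2.lim = false  [E.env > -5]
25. n15.cnt = 11  [11]
26. n15.sig = -5  [-5]
27. n15.pre = true  [S₁.lim == false]
28. n16.cnt = 12  [E₀.cnt + 1]
29. n16.sig = 21  [(if E₀.pre then E₀.cnt else E₀.sig) + 10]
30. n16.pre = true  [E₀.pre == true]
31. n17.depth = 23  [terminal]
32. n16.env = 22  [E.sig + 1]
33. n15.env = 28  [E₁.env + 6]
34. n1.lim = true  [S₁.lim == false]
35. n0.lim = true  [S₁.lim and S₀.off]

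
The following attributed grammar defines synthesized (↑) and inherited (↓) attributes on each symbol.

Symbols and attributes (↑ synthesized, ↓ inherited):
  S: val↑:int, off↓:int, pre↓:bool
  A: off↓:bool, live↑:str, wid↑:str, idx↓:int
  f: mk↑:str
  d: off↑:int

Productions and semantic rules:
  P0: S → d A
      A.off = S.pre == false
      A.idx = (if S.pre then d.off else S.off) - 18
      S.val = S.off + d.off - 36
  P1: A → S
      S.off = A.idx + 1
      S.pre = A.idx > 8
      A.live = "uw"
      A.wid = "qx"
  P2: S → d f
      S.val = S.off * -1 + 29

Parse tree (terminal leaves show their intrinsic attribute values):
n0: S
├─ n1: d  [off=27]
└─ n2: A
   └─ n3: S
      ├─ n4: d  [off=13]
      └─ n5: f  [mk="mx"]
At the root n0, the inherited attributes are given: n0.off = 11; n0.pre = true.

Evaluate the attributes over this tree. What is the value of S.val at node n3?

1. n0.off = 11  [given at root]
2. n0.pre = true  [given at root]
3. n1.off = 27  [terminal]
4. n2.off = false  [S.pre == false]
5. n2.idx = 9  [(if S.pre then d.off else S.off) - 18]
6. n3.off = 10  [A.idx + 1]
7. n3.pre = true  [A.idx > 8]
8. n4.off = 13  [terminal]
9. n5.mk = "mx"  [terminal]
10. n3.val = 19  [S.off * -1 + 29]
11. n2.live = "uw"  ["uw"]
12. n2.wid = "qx"  ["qx"]
13. n0.val = 2  [S.off + d.off - 36]

19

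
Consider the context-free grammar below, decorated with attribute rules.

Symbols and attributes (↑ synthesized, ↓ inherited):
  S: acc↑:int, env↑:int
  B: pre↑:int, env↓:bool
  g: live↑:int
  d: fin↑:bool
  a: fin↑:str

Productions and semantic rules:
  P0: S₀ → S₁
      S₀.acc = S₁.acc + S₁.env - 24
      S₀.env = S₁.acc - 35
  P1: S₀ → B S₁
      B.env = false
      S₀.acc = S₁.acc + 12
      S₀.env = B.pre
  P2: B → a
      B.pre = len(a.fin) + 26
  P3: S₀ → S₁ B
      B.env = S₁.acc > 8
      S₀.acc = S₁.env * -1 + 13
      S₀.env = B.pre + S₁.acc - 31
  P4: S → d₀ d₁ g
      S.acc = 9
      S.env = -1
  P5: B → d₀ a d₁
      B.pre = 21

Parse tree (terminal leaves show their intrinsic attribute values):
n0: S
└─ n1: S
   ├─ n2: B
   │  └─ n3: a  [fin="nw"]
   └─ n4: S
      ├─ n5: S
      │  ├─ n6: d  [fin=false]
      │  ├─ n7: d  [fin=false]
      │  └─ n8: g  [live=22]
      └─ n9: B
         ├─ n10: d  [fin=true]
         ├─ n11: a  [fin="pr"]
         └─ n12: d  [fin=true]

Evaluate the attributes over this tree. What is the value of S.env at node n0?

1. n2.env = false  [false]
2. n3.fin = "nw"  [terminal]
3. n2.pre = 28  [len(a.fin) + 26]
4. n6.fin = false  [terminal]
5. n7.fin = false  [terminal]
6. n8.live = 22  [terminal]
7. n5.acc = 9  [9]
8. n5.env = -1  [-1]
9. n9.env = true  [S₁.acc > 8]
10. n10.fin = true  [terminal]
11. n11.fin = "pr"  [terminal]
12. n12.fin = true  [terminal]
13. n9.pre = 21  [21]
14. n4.acc = 14  [S₁.env * -1 + 13]
15. n4.env = -1  [B.pre + S₁.acc - 31]
16. n1.acc = 26  [S₁.acc + 12]
17. n1.env = 28  [B.pre]
18. n0.acc = 30  [S₁.acc + S₁.env - 24]
19. n0.env = -9  [S₁.acc - 35]

-9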